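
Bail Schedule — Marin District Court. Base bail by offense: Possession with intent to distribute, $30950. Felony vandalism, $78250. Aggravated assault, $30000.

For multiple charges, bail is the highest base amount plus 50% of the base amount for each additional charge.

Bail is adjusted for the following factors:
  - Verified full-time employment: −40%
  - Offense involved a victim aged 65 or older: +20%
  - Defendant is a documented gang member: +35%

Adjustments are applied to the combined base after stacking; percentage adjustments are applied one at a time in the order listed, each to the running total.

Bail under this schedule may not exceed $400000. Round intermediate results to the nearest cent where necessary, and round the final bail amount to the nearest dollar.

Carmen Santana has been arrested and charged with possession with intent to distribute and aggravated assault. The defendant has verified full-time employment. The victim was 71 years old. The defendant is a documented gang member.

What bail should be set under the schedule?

Base amounts from the schedule: possession with intent to distribute $30950; aggravated assault $30000.
Stacking rule: highest base plus 50% of each additional charge. Highest is possession with intent to distribute at $30950. Additional: $30000 × 50% = $15000. Combined base = $30950 + $15000 = $45950.
Verified full-time employment (−40%): $45950 × 0.6 = $27570.
Offense involved a victim aged 65 or older (+20%): $27570 × 1.2 = $33084.
Defendant is a documented gang member (+35%): $33084 × 1.35 = $44663.40.
$44663.40 is within the $400000 maximum.
Rounded to the nearest dollar: $44663.

$44663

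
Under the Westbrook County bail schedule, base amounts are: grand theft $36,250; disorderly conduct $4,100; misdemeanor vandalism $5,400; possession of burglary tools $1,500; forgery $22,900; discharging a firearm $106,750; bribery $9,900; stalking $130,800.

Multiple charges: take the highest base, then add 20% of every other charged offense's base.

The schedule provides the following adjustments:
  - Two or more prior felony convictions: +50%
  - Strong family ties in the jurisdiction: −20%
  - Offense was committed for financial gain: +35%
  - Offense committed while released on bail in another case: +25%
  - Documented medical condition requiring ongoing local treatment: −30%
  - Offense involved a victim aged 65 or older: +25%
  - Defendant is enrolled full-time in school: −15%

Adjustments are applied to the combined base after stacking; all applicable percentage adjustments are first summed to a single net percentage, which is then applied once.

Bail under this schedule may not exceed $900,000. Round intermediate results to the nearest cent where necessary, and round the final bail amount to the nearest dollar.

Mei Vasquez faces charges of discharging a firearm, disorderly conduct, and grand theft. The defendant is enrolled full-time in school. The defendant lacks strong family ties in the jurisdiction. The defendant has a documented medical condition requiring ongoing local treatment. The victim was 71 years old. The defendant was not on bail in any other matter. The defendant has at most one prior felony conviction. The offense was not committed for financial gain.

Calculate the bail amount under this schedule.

$91,856

Base amounts from the schedule: discharging a firearm $106,750; disorderly conduct $4,100; grand theft $36,250.
Stacking rule: highest base plus 20% of each additional charge. Highest is discharging a firearm at $106,750. Additional: $4,100 × 20% = $820; $36,250 × 20% = $7,250. Combined base = $106,750 + $8,070 = $114,820.
Net percentage adjustment: −30% +25% −15% = −20%. $114,820 × 0.8 = $91,856.
$91,856 is within the $900,000 maximum.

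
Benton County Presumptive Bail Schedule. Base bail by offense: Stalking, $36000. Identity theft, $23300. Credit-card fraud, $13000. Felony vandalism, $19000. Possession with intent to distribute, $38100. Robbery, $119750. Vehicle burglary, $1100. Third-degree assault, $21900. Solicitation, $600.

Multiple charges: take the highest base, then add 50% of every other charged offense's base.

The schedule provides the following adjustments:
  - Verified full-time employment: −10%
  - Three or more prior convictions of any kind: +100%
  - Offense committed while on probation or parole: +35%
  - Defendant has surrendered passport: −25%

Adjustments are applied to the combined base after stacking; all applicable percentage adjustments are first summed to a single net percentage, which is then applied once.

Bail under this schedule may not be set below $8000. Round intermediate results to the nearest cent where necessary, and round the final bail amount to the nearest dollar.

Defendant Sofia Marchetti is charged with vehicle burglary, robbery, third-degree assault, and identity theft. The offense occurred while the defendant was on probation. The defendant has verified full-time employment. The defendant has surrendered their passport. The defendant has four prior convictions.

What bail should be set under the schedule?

Base amounts from the schedule: vehicle burglary $1100; robbery $119750; third-degree assault $21900; identity theft $23300.
Stacking rule: highest base plus 50% of each additional charge. Highest is robbery at $119750. Additional: $1100 × 50% = $550; $21900 × 50% = $10950; $23300 × 50% = $11650. Combined base = $119750 + $23150 = $142900.
Net percentage adjustment: −10% +100% +35% −25% = +100%. $142900 × 2 = $285800.
$285800 is at or above the $8000 minimum.

$285800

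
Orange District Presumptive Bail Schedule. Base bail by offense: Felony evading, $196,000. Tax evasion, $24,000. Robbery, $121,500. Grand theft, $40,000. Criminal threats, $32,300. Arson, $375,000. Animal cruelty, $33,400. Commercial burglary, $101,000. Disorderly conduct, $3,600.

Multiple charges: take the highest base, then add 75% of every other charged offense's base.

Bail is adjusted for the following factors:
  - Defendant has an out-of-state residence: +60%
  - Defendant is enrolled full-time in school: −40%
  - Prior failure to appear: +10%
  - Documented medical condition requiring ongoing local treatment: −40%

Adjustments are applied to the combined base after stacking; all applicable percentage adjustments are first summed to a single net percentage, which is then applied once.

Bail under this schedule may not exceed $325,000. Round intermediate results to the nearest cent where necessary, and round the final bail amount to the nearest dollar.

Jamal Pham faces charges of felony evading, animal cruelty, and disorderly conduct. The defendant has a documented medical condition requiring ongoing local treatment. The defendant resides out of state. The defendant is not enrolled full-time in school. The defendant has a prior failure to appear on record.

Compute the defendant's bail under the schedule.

Base amounts from the schedule: felony evading $196,000; animal cruelty $33,400; disorderly conduct $3,600.
Stacking rule: highest base plus 75% of each additional charge. Highest is felony evading at $196,000. Additional: $33,400 × 75% = $25,050; $3,600 × 75% = $2,700. Combined base = $196,000 + $27,750 = $223,750.
Net percentage adjustment: +60% +10% −40% = +30%. $223,750 × 1.3 = $290,875.
$290,875 is within the $325,000 maximum.

$290,875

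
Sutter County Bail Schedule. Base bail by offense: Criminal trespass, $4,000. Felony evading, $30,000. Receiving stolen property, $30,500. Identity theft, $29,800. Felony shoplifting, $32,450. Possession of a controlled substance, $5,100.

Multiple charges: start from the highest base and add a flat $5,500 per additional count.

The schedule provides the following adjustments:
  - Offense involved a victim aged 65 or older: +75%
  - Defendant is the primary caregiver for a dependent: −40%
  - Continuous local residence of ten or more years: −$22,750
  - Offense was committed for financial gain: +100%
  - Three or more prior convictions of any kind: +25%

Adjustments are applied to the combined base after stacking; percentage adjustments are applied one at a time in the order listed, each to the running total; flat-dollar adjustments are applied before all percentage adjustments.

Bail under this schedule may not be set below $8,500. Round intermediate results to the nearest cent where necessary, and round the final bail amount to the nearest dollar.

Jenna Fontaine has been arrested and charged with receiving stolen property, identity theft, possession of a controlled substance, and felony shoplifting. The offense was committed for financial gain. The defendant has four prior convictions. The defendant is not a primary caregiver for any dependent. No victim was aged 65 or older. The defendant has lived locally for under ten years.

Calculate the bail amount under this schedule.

$122,375

Base amounts from the schedule: receiving stolen property $30,500; identity theft $29,800; possession of a controlled substance $5,100; felony shoplifting $32,450.
Stacking rule: highest base plus $5,500 per additional charge. Highest is felony shoplifting at $32,450; 3 additional charges → +$16,500. Combined base = $48,950.
Offense was committed for financial gain (+100%): $48,950 × 2 = $97,900.
Three or more prior convictions of any kind (+25%): $97,900 × 1.25 = $122,375.
$122,375 is at or above the $8,500 minimum.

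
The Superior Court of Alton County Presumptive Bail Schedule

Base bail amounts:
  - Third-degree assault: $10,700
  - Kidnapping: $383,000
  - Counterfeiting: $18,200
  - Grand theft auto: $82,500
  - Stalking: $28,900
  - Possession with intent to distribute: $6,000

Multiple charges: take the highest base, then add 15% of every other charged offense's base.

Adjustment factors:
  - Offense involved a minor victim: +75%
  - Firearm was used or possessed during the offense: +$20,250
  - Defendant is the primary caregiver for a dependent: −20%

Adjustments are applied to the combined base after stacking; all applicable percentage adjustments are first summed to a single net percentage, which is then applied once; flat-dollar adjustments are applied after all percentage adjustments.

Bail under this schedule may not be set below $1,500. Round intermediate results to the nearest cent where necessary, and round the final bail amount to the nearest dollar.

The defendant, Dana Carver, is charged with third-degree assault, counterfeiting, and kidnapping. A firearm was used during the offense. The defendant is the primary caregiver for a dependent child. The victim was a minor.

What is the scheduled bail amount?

$620,619

Base amounts from the schedule: third-degree assault $10,700; counterfeiting $18,200; kidnapping $383,000.
Stacking rule: highest base plus 15% of each additional charge. Highest is kidnapping at $383,000. Additional: $10,700 × 15% = $1,605; $18,200 × 15% = $2,730. Combined base = $383,000 + $4,335 = $387,335.
Net percentage adjustment: +75% −20% = +55%. $387,335 × 1.55 = $600,369.25.
Firearm was used or possessed during the offense (+$20,250 flat): $600,369.25 + $20,250 = $620,619.25.
$620,619.25 is at or above the $1,500 minimum.
Rounded to the nearest dollar: $620,619.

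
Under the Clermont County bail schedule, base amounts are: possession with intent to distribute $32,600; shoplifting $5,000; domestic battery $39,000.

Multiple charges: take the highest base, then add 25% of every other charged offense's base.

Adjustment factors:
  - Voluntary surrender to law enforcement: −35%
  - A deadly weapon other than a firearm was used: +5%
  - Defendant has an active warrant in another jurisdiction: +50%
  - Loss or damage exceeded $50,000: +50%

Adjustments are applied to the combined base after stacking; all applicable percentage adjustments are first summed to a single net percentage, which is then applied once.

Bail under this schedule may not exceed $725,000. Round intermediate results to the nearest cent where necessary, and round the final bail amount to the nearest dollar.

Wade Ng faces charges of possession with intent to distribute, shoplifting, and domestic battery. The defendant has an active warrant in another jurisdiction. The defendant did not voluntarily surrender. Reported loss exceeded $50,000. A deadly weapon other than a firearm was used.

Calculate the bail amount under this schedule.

$99,220

Base amounts from the schedule: possession with intent to distribute $32,600; shoplifting $5,000; domestic battery $39,000.
Stacking rule: highest base plus 25% of each additional charge. Highest is domestic battery at $39,000. Additional: $32,600 × 25% = $8,150; $5,000 × 25% = $1,250. Combined base = $39,000 + $9,400 = $48,400.
Net percentage adjustment: +5% +50% +50% = +105%. $48,400 × 2.05 = $99,220.
$99,220 is within the $725,000 maximum.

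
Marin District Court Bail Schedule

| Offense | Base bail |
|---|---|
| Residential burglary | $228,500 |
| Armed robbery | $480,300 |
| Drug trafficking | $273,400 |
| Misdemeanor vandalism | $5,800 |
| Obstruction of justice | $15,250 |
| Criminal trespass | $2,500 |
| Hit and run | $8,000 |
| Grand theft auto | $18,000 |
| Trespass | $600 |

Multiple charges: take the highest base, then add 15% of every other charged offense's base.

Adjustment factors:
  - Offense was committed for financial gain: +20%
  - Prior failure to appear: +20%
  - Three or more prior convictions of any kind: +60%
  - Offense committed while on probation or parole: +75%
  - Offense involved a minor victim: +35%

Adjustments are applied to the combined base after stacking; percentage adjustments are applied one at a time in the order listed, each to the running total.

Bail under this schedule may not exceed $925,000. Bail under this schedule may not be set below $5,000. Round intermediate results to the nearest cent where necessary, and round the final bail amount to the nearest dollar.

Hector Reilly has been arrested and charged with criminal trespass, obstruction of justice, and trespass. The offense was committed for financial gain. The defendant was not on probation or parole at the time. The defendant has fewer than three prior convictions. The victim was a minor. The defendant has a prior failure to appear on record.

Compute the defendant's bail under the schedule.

$30,550

Base amounts from the schedule: criminal trespass $2,500; obstruction of justice $15,250; trespass $600.
Stacking rule: highest base plus 15% of each additional charge. Highest is obstruction of justice at $15,250. Additional: $2,500 × 15% = $375; $600 × 15% = $90. Combined base = $15,250 + $465 = $15,715.
Offense was committed for financial gain (+20%): $15,715 × 1.2 = $18,858.
Prior failure to appear (+20%): $18,858 × 1.2 = $22,629.60.
Offense involved a minor victim (+35%): $22,629.60 × 1.35 = $30,549.96.
$30,549.96 is within the $925,000 maximum.
$30,549.96 is at or above the $5,000 minimum.
Rounded to the nearest dollar: $30,550.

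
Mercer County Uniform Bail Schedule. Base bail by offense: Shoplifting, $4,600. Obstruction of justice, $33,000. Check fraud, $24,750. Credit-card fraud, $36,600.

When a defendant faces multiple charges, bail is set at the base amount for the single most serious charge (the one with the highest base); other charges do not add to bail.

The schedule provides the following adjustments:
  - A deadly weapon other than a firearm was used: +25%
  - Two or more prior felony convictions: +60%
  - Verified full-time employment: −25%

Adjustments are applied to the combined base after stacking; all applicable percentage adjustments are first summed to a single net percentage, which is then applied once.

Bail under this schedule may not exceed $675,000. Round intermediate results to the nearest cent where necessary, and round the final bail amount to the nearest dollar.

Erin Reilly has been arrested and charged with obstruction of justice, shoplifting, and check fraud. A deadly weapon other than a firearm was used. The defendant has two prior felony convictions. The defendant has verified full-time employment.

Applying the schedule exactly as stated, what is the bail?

$52,800

Base amounts from the schedule: obstruction of justice $33,000; shoplifting $4,600; check fraud $24,750.
Stacking rule: use the highest base only. Highest is obstruction of justice at $33,000. Combined base = $33,000.
Net percentage adjustment: +25% +60% −25% = +60%. $33,000 × 1.6 = $52,800.
$52,800 is within the $675,000 maximum.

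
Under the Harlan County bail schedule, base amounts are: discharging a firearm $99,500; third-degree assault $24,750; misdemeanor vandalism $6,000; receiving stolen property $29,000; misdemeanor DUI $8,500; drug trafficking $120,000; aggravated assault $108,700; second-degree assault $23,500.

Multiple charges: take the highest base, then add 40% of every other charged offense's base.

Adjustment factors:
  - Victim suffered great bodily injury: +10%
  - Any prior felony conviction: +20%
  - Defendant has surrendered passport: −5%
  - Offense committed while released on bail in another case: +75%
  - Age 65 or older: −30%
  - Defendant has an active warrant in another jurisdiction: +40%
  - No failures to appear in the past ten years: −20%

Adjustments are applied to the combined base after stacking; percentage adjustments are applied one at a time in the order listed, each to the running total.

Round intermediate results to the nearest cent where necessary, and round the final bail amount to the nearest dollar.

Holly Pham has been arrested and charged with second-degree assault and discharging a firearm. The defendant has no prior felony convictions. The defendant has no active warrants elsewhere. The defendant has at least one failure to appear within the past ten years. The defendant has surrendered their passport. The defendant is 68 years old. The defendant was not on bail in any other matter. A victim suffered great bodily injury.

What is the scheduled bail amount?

$79,660

Base amounts from the schedule: second-degree assault $23,500; discharging a firearm $99,500.
Stacking rule: highest base plus 40% of each additional charge. Highest is discharging a firearm at $99,500. Additional: $23,500 × 40% = $9,400. Combined base = $99,500 + $9,400 = $108,900.
Victim suffered great bodily injury (+10%): $108,900 × 1.1 = $119,790.
Defendant has surrendered passport (−5%): $119,790 × 0.95 = $113,800.50.
Age 65 or older (−30%): $113,800.50 × 0.7 = $79,660.35.
Rounded to the nearest dollar: $79,660.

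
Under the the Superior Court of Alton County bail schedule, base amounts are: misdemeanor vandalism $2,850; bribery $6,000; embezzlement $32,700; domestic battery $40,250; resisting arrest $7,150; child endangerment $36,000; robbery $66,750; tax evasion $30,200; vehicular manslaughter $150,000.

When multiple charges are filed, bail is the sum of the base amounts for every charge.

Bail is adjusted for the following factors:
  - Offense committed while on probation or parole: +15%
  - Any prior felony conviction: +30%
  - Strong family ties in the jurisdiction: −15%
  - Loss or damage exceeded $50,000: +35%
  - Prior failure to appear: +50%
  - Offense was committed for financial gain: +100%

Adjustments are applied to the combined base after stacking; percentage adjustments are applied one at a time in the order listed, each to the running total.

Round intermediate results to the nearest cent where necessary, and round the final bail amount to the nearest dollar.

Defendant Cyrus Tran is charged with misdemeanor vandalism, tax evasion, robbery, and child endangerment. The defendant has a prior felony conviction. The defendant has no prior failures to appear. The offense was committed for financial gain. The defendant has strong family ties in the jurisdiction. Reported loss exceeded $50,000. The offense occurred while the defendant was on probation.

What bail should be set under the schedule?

Base amounts from the schedule: misdemeanor vandalism $2,850; tax evasion $30,200; robbery $66,750; child endangerment $36,000.
Stacking rule: sum of all bases. $2,850 + $30,200 + $66,750 + $36,000 = $135,800.
Offense committed while on probation or parole (+15%): $135,800 × 1.15 = $156,170.
Any prior felony conviction (+30%): $156,170 × 1.3 = $203,021.
Strong family ties in the jurisdiction (−15%): $203,021 × 0.85 = $172,567.85.
Loss or damage exceeded $50,000 (+35%): $172,567.85 × 1.35 = $232,966.60.
Offense was committed for financial gain (+100%): $232,966.60 × 2 = $465,933.20.
Rounded to the nearest dollar: $465,933.

$465,933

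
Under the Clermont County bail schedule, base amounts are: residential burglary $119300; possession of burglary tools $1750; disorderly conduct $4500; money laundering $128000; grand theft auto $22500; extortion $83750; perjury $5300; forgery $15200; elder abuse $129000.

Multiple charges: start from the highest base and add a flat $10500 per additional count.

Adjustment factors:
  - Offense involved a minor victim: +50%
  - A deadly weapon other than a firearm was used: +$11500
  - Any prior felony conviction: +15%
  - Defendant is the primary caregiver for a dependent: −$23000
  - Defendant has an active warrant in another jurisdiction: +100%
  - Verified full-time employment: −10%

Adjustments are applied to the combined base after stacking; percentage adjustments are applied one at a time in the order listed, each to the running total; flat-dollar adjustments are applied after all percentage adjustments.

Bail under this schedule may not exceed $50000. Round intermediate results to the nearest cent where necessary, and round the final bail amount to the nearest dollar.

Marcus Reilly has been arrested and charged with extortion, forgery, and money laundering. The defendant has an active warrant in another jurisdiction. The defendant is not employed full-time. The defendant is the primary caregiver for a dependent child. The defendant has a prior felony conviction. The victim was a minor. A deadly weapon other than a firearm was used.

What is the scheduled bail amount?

Base amounts from the schedule: extortion $83750; forgery $15200; money laundering $128000.
Stacking rule: highest base plus $10500 per additional charge. Highest is money laundering at $128000; 2 additional charges → +$21000. Combined base = $149000.
Offense involved a minor victim (+50%): $149000 × 1.5 = $223500.
Any prior felony conviction (+15%): $223500 × 1.15 = $257025.
Defendant has an active warrant in another jurisdiction (+100%): $257025 × 2 = $514050.
A deadly weapon other than a firearm was used (+$11500 flat): $514050 + $11500 = $525550.
Defendant is the primary caregiver for a dependent (−$23000 flat): $525550 − $23000 = $502550.
Result $502550 exceeds the maximum of $50000; bail is capped at $50000.

$50000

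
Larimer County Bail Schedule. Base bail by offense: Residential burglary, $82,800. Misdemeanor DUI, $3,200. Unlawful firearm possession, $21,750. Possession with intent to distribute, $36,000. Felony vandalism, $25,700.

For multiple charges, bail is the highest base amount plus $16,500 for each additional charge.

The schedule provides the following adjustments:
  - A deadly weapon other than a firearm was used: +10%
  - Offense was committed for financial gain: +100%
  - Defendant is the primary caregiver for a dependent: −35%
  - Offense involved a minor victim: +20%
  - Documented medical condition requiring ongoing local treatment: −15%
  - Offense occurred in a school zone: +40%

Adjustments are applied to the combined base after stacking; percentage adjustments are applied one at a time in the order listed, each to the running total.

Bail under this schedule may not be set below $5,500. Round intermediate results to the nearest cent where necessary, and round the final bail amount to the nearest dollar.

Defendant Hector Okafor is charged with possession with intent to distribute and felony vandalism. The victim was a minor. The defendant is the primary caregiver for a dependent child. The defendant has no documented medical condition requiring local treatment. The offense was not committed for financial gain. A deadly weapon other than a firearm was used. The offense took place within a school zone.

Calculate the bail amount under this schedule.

$63,063

Base amounts from the schedule: possession with intent to distribute $36,000; felony vandalism $25,700.
Stacking rule: highest base plus $16,500 per additional charge. Highest is possession with intent to distribute at $36,000; 1 additional charge → +$16,500. Combined base = $52,500.
A deadly weapon other than a firearm was used (+10%): $52,500 × 1.1 = $57,750.
Defendant is the primary caregiver for a dependent (−35%): $57,750 × 0.65 = $37,537.50.
Offense involved a minor victim (+20%): $37,537.50 × 1.2 = $45,045.
Offense occurred in a school zone (+40%): $45,045 × 1.4 = $63,063.
$63,063 is at or above the $5,500 minimum.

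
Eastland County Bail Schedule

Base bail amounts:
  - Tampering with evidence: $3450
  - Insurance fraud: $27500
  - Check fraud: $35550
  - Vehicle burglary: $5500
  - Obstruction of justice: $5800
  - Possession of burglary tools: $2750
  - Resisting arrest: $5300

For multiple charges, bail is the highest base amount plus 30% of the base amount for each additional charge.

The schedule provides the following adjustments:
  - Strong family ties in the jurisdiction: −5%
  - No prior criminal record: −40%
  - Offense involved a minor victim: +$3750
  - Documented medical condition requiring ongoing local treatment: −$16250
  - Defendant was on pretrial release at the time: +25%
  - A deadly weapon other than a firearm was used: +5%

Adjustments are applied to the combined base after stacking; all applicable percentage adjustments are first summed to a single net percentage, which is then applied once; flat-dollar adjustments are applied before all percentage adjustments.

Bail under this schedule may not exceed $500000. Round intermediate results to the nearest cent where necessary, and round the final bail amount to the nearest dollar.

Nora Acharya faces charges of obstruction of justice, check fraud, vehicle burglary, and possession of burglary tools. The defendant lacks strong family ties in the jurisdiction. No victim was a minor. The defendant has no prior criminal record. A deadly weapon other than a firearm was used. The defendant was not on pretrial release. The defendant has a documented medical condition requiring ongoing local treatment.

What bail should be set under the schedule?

Base amounts from the schedule: obstruction of justice $5800; check fraud $35550; vehicle burglary $5500; possession of burglary tools $2750.
Stacking rule: highest base plus 30% of each additional charge. Highest is check fraud at $35550. Additional: $5800 × 30% = $1740; $5500 × 30% = $1650; $2750 × 30% = $825. Combined base = $35550 + $4215 = $39765.
Documented medical condition requiring ongoing local treatment (−$16250 flat): $39765 − $16250 = $23515.
Net percentage adjustment: −40% +5% = −35%. $23515 × 0.65 = $15284.75.
$15284.75 is within the $500000 maximum.
Rounded to the nearest dollar: $15285.

$15285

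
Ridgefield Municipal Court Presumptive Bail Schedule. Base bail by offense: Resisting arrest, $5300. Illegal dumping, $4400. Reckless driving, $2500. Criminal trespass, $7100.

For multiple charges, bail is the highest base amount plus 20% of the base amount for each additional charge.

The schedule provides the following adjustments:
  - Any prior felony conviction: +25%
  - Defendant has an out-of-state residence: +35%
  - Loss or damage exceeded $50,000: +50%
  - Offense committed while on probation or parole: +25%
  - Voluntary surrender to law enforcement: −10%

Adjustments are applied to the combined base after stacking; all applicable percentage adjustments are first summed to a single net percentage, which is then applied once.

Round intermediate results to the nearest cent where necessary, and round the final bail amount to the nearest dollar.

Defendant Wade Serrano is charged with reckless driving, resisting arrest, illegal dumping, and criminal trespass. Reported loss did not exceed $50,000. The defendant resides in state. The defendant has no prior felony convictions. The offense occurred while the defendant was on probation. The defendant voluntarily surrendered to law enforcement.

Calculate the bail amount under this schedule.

$10971

Base amounts from the schedule: reckless driving $2500; resisting arrest $5300; illegal dumping $4400; criminal trespass $7100.
Stacking rule: highest base plus 20% of each additional charge. Highest is criminal trespass at $7100. Additional: $2500 × 20% = $500; $5300 × 20% = $1060; $4400 × 20% = $880. Combined base = $7100 + $2440 = $9540.
Net percentage adjustment: +25% −10% = +15%. $9540 × 1.15 = $10971.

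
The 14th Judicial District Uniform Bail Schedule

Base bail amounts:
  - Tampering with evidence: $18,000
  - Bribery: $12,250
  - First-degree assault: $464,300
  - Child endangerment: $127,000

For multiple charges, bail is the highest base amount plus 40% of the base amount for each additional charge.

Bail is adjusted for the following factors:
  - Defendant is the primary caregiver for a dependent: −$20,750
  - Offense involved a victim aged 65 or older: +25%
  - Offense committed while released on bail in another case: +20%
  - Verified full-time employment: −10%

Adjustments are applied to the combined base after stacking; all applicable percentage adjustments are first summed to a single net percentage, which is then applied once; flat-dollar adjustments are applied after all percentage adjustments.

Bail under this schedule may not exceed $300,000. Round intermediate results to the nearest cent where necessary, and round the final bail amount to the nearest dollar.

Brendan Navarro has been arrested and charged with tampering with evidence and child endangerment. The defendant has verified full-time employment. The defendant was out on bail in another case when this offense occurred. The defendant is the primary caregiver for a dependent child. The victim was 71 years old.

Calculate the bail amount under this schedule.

$160,420

Base amounts from the schedule: tampering with evidence $18,000; child endangerment $127,000.
Stacking rule: highest base plus 40% of each additional charge. Highest is child endangerment at $127,000. Additional: $18,000 × 40% = $7,200. Combined base = $127,000 + $7,200 = $134,200.
Net percentage adjustment: +25% +20% −10% = +35%. $134,200 × 1.35 = $181,170.
Defendant is the primary caregiver for a dependent (−$20,750 flat): $181,170 − $20,750 = $160,420.
$160,420 is within the $300,000 maximum.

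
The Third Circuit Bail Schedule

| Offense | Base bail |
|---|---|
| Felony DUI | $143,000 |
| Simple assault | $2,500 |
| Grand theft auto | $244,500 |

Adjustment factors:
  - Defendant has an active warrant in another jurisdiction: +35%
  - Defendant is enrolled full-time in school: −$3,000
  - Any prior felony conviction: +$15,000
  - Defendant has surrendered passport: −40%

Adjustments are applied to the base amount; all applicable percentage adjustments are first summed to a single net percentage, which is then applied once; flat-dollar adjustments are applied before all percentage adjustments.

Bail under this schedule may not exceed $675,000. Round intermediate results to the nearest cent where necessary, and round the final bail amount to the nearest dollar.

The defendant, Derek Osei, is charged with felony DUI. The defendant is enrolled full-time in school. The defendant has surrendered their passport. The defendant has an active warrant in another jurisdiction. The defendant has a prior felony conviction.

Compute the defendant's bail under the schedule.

Base amounts from the schedule: felony DUI $143,000.
Single charge. Combined base = $143,000.
Defendant is enrolled full-time in school (−$3,000 flat): $143,000 − $3,000 = $140,000.
Any prior felony conviction (+$15,000 flat): $140,000 + $15,000 = $155,000.
Net percentage adjustment: +35% −40% = −5%. $155,000 × 0.95 = $147,250.
$147,250 is within the $675,000 maximum.

$147,250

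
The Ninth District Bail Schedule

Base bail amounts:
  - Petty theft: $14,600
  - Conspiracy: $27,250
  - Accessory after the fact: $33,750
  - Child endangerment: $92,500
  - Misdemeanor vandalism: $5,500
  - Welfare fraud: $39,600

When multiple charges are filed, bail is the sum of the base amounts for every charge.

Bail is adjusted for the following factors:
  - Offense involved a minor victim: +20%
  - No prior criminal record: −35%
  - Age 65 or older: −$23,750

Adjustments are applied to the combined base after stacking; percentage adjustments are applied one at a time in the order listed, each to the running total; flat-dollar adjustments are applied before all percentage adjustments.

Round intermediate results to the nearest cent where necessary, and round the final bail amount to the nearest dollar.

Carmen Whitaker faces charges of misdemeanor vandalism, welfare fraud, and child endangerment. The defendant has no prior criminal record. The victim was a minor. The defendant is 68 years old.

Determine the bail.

Base amounts from the schedule: misdemeanor vandalism $5,500; welfare fraud $39,600; child endangerment $92,500.
Stacking rule: sum of all bases. $5,500 + $39,600 + $92,500 = $137,600.
Age 65 or older (−$23,750 flat): $137,600 − $23,750 = $113,850.
Offense involved a minor victim (+20%): $113,850 × 1.2 = $136,620.
No prior criminal record (−35%): $136,620 × 0.65 = $88,803.

$88,803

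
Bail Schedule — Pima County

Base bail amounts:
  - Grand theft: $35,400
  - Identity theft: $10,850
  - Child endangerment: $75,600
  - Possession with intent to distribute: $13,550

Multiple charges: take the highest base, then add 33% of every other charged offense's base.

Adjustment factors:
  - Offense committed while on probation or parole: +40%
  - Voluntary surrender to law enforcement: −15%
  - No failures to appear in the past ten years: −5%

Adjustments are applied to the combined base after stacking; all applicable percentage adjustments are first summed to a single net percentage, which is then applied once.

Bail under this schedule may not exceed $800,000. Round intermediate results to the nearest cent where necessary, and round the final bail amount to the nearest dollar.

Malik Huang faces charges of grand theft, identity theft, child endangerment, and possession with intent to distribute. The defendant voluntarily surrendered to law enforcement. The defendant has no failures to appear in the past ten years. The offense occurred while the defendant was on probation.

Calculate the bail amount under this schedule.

Base amounts from the schedule: grand theft $35,400; identity theft $10,850; child endangerment $75,600; possession with intent to distribute $13,550.
Stacking rule: highest base plus 33% of each additional charge. Highest is child endangerment at $75,600. Additional: $35,400 × 33% = $11,682; $10,850 × 33% = $3,580.50; $13,550 × 33% = $4,471.50. Combined base = $75,600 + $19,734 = $95,334.
Net percentage adjustment: +40% −15% −5% = +20%. $95,334 × 1.2 = $114,400.80.
$114,400.80 is within the $800,000 maximum.
Rounded to the nearest dollar: $114,401.

$114,401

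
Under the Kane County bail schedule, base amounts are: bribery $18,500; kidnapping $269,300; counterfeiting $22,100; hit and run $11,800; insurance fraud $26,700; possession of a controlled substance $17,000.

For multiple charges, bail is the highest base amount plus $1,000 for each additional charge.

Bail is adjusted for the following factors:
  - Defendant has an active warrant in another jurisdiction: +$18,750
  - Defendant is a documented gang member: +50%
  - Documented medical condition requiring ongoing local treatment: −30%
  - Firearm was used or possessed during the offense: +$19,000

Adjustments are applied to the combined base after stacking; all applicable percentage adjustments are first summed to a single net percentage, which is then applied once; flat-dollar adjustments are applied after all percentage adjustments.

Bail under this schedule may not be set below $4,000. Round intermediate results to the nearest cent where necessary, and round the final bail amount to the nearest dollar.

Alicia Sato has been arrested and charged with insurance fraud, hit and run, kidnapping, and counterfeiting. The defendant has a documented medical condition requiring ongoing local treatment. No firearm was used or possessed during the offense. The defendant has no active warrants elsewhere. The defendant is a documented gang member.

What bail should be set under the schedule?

Base amounts from the schedule: insurance fraud $26,700; hit and run $11,800; kidnapping $269,300; counterfeiting $22,100.
Stacking rule: highest base plus $1,000 per additional charge. Highest is kidnapping at $269,300; 3 additional charges → +$3,000. Combined base = $272,300.
Net percentage adjustment: +50% −30% = +20%. $272,300 × 1.2 = $326,760.
$326,760 is at or above the $4,000 minimum.

$326,760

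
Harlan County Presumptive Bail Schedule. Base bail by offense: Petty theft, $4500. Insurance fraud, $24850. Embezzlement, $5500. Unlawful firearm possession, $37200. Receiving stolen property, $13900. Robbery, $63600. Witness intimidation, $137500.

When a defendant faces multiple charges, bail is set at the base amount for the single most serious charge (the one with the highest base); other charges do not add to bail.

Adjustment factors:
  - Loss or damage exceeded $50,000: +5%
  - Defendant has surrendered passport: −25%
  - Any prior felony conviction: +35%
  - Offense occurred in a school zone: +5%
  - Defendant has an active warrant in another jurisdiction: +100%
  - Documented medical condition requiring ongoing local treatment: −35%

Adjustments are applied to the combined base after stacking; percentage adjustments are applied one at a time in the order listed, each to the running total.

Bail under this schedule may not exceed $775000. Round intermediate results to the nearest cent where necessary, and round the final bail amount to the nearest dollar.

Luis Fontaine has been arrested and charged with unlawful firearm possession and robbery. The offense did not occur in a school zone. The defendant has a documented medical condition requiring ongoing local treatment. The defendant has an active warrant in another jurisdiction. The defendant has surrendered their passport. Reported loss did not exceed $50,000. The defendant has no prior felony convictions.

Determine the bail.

$62010

Base amounts from the schedule: unlawful firearm possession $37200; robbery $63600.
Stacking rule: use the highest base only. Highest is robbery at $63600. Combined base = $63600.
Defendant has surrendered passport (−25%): $63600 × 0.75 = $47700.
Defendant has an active warrant in another jurisdiction (+100%): $47700 × 2 = $95400.
Documented medical condition requiring ongoing local treatment (−35%): $95400 × 0.65 = $62010.
$62010 is within the $775000 maximum.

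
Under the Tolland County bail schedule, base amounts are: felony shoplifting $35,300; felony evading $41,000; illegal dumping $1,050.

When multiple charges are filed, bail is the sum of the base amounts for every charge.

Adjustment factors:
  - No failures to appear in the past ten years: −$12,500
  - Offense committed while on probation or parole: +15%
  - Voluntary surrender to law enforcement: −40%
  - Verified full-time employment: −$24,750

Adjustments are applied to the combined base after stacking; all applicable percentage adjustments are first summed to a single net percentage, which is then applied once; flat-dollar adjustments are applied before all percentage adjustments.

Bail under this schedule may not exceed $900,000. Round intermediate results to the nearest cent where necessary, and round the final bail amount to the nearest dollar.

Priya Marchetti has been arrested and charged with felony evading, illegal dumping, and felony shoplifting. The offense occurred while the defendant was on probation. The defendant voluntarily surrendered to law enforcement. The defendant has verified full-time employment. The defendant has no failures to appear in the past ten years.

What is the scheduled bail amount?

$30,075

Base amounts from the schedule: felony evading $41,000; illegal dumping $1,050; felony shoplifting $35,300.
Stacking rule: sum of all bases. $41,000 + $1,050 + $35,300 = $77,350.
No failures to appear in the past ten years (−$12,500 flat): $77,350 − $12,500 = $64,850.
Verified full-time employment (−$24,750 flat): $64,850 − $24,750 = $40,100.
Net percentage adjustment: +15% −40% = −25%. $40,100 × 0.75 = $30,075.
$30,075 is within the $900,000 maximum.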